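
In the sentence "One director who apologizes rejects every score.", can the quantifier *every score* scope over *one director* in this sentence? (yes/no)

*every score* is a matrix argument; only *one director* is modified by the relative clause *who apologizes*, so the RC island is irrelevant to the target quantifier.
Since no island is crossed, the inverse ordering is licensed alongside surface scope.

Yes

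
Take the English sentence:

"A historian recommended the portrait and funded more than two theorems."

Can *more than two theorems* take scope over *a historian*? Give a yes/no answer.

No

*more than two theorems* sits inside one conjunct of the coordinate structure (*funded more than two theorems*).
A quantifier cannot raise out of one conjunct of a coordination across the whole coordinate structure — the CSC applies to QR.
So the wide-scope reading for *more than two theorems* is blocked.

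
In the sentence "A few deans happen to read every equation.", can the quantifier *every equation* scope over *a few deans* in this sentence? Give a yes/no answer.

Yes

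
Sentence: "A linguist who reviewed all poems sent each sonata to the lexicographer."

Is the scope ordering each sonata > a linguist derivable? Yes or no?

*each sonata* sits in the matrix clause, not in the relative clause on *a linguist*.
Since no island is crossed, the inverse ordering is licensed alongside surface scope.

Yes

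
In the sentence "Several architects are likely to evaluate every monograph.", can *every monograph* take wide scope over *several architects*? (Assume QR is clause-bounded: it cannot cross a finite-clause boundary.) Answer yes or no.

Yes

Raising constructions are monoclausal for scope purposes; *every monograph* is not separated from *several architects* by any island.
QR within a single clause is free, so the lower quantifier may take scope over the higher one.
So *every monograph* > *several architects* is among the available readings.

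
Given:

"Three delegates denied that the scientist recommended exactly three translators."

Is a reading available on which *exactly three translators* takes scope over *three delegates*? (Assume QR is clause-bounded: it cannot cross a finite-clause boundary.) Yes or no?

The DP *exactly three translators* is contained in the finite complement clause *that the scientist recommended exactly three translators*.
Finite CP is the ceiling for QR here, by assumption.
The inverse ordering *exactly three translators* > *three delegates* is therefore underivable.

No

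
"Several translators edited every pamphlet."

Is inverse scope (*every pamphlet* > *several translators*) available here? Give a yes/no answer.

*every pamphlet* and *several translators* are in the same minimal clause.
Clause-internal QR can adjoin the lower DP above the subject, yielding the inverse reading.

Yes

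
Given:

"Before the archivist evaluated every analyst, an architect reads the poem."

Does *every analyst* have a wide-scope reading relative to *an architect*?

No

The target quantifier *every analyst* is part of the adjunct clause *before the archivist evaluated every analyst*.
Adjuncts are opaque for quantifier raising; a quantifier in an adjunct stays inside it.
So *every analyst* cannot raise to a position above *an architect*.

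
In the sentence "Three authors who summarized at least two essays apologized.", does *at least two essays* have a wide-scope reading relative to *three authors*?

The target quantifier *at least two essays* is part of the relative clause *who summarized at least two essays*.
The relative clause forms an island for QR, so the quantifier is confined to the head noun's restrictor.
So *at least two essays* cannot raise high enough to outscope *three authors*; only the surface ordering *three authors* > *at least two essays* is available.

No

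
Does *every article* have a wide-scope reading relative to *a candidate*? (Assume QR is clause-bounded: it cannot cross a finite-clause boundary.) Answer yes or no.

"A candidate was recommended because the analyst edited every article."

*every article* is embedded in the adjunct clause *because the analyst edited every article*.
Since the clause is an adjunct (not a complement), the Adjunct Condition blocks QR across its edge.
So *every article* cannot raise to a position above *a candidate*.

No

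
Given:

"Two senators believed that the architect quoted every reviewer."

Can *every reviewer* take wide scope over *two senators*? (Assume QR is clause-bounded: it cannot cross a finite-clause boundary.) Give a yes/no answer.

No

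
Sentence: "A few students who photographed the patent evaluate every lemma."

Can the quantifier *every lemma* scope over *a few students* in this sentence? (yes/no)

Although the sentence contains a relative clause (*who photographed the patent*), *every lemma* is outside it, in the matrix VP.
No island intervenes, so both surface and inverse scope are derivable.

Yes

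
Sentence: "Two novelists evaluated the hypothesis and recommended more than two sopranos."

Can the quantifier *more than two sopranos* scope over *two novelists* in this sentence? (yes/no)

*more than two sopranos* occurs within one conjunct of the coordinate structure (*recommended more than two sopranos*).
Asymmetric QR out of one conjunct violates the Coordinate Structure Constraint.
Hence only narrow scope for *more than two sopranos* (under *two novelists*) survives.

No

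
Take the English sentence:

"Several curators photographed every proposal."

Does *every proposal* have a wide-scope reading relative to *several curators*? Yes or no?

*several curators* and *every proposal* are co-arguments of the matrix verb, with nothing but a clause-internal boundary between them.
QR within a single clause is free, so the lower quantifier may take scope over the higher one.
The sentence is scopally ambiguous between *several curators* > *every proposal* and *every proposal* > *several curators*.

Yes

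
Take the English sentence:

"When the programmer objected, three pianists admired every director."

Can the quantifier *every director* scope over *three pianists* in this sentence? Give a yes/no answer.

Yes

Although there is an adjunct clause, *every director* is in the main clause, not inside the adjunct.
With no island boundary between them, the object can take inverse scope over the subject via ordinary QR within the clause.
The sentence is scopally ambiguous between *three pianists* > *every director* and *every director* > *three pianists*.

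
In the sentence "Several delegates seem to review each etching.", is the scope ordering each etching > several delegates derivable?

Yes

Raising constructions are monoclausal for scope purposes; *each etching* is not separated from *several delegates* by any island.
Nothing blocks QR of the lower DP to a position above the higher one, so inverse scope is available.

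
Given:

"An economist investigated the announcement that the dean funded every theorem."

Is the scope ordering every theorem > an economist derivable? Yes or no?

No

*every theorem* sits inside the complex NP *the announcement that the dean funded every theorem*.
The complex NP is opaque for QR — the quantifier is frozen inside the noun's complement.
There is no licit LF on which *every theorem* c-commands *an economist*.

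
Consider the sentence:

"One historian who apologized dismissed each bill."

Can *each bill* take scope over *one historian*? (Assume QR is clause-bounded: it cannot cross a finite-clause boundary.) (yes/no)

Yes

The RC *who apologized* is an island, but *each bill* is not inside it — it is the matrix object, a clausemate of *one historian*.
Nothing blocks QR of the lower DP to a position above the higher one, so inverse scope is available.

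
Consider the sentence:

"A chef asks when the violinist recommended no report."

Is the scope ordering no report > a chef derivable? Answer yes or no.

The DP *no report* is contained in the embedded question *when the violinist recommended no report*.
Embedded wh-clauses are opaque for QR, so the quantifier stays inside the question.
There is no licit LF on which *no report* c-commands *a chef*.

No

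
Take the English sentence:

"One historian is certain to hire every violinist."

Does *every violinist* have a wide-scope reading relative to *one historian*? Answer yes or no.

Raising constructions are monoclausal for scope purposes; *every violinist* is not separated from *one historian* by any island.
Ordinary QR to a clause-peripheral position gives the wide-scope LF for the lower DP.

Yes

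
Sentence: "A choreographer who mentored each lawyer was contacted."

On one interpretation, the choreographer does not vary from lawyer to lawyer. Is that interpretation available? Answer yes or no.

Yes

The paraphrase describes the scope ordering *a choreographer* > *each lawyer*.
Surface scope (*a choreographer* > *each lawyer*) is always derivable; islands only block QR, not in-situ interpretation.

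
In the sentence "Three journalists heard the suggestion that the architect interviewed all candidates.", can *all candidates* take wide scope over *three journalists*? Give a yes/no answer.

Structurally, *all candidates* is inside the complex NP *the suggestion that the architect interviewed all candidates*.
The Complex NP Constraint bars QR out of the complement clause of a noun.
*all candidates* > *three journalists* would require crossing that boundary, which is illicit.

No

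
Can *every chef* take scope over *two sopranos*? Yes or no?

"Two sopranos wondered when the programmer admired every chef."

No

*every chef* occurs within the embedded question *when the programmer admired every chef*.
The wh-island constraint blocks QR out of an embedded interrogative.
So *every chef* cannot raise to a position above *two sopranos*.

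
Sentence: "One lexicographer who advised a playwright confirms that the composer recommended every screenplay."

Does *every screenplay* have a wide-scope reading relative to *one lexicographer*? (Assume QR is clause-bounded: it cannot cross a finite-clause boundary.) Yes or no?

Structurally, *every screenplay* is inside the finite complement clause *that the composer recommended every screenplay*.
With QR restricted to its own tensed clause, the embedded quantifier cannot reach a matrix scope position.
*every screenplay* > *one lexicographer* would require crossing that boundary, which is illicit.

No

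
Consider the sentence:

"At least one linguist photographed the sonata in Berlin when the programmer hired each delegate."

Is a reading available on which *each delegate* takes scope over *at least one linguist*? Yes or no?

No

*each delegate* sits inside the adjunct clause *when the programmer hired each delegate*.
Adverbial clauses are not L-marked, so they are barriers for QR — the quantifier cannot escape the adjunct.
So *each delegate* cannot raise to a position above *at least one linguist*.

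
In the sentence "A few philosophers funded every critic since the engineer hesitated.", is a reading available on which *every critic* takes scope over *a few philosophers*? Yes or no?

*every critic* is a matrix argument; the adjunct is an island but the target quantifier is outside it.
Clause-internal QR can adjoin the lower DP above the subject, yielding the inverse reading.
So *every critic* > *a few philosophers* is among the available readings.

Yes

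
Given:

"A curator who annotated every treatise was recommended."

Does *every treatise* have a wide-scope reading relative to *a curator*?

The target quantifier *every treatise* is part of the relative clause *who annotated every treatise*.
QR out of a relative clause is ruled out by the relative-clause island constraint.
The inverse ordering *every treatise* > *a curator* is therefore underivable.
(Only the surface reading survives: one fixed curator with respect to all the relevant treatises.)

No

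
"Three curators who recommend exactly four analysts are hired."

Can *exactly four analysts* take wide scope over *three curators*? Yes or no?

No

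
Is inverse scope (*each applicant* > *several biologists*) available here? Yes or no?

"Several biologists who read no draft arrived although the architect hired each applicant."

No

*each applicant* sits inside the adjunct clause *although the architect hired each applicant*.
Adverbial clauses are not L-marked, so they are barriers for QR — the quantifier cannot escape the adjunct.
There is no licit LF on which *each applicant* c-commands *several biologists*.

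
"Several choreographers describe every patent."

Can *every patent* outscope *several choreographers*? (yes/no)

*several choreographers* and *every patent* are co-arguments of the matrix verb, with nothing but a clause-internal boundary between them.
Clause-internal QR can adjoin the lower DP above the subject, yielding the inverse reading.
So *every patent* > *several choreographers* is among the available readings.

Yes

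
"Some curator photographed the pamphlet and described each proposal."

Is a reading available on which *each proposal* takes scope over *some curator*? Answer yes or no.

The target quantifier *each proposal* is part of one conjunct of the coordinate structure (*described each proposal*).
Coordinate structures are islands for non-across-the-board movement, QR included.
Hence only narrow scope for *each proposal* (under *some curator*) survives.

No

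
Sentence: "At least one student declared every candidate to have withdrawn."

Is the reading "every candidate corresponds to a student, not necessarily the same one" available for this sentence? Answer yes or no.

Yes

That reading corresponds to *every candidate* > *at least one student*.
ECM infinitives lack a CP barrier, so *every candidate* can QR over the matrix subject *at least one student*.
With no island boundary between them, the object can take inverse scope over the subject via ordinary QR within the clause.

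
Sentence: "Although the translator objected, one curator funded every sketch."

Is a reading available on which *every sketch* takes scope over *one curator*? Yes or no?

*every sketch* is a matrix argument; the adjunct is an island but the target quantifier is outside it.
Nothing blocks QR of the lower DP to a position above the higher one, so inverse scope is available.

Yes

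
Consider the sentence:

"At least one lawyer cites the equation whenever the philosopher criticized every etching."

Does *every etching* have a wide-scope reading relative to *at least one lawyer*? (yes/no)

No

Structurally, *every etching* is inside the adjunct clause *whenever the philosopher criticized every etching*.
Adjunct clauses are scope islands: a quantifier inside an adjunct cannot raise into the matrix clause.
So *every etching* cannot raise high enough to outscope *at least one lawyer*; only the surface ordering *at least one lawyer* > *every etching* is available.
(Only the surface reading survives: one fixed lawyer with respect to all the relevant etchings.)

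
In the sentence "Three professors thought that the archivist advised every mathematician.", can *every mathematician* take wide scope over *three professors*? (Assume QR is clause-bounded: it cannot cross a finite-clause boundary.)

No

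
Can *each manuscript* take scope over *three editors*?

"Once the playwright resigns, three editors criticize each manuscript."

The adjunct island is irrelevant here — *each manuscript* and *three editors* are both in the matrix clause.
Ordinary QR to a clause-peripheral position gives the wide-scope LF for the lower DP.
So *each manuscript* > *three editors* is among the available readings.

Yes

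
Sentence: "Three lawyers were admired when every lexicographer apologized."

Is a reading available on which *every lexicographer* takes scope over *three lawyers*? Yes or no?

Structurally, *every lexicographer* is inside the adjunct clause *when every lexicographer apologized*.
The adjunct-island constraint bars QR out of an adverbial clause.
*every lexicographer* > *three lawyers* would require crossing that boundary, which is illicit.

No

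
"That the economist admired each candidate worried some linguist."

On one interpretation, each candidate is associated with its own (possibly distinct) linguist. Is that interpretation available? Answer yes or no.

No

The paraphrase describes the scope ordering *each candidate* > *some linguist*.
Structurally, *each candidate* is inside the sentential subject *that the economist admired each candidate*.
Clausal subjects are scope islands; QR from inside the subject into the matrix is barred.
The ordering *each candidate* > *some linguist* is therefore underivable.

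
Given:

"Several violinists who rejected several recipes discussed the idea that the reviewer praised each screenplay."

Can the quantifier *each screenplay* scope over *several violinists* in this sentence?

No

The DP *each screenplay* is contained in the complex NP *the idea that the reviewer praised each screenplay*.
Noun-complement clauses are scope islands (the Complex NP Constraint): a quantifier inside one cannot scope into the matrix.
There is no licit LF on which *each screenplay* c-commands *several violinists*.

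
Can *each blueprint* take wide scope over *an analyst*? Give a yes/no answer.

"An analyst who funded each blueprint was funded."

*each blueprint* is embedded in the relative clause *who funded each blueprint*.
Relative clauses are scope islands: a quantifier cannot QR out of a relative clause to take scope in the matrix clause.
So *each blueprint* cannot raise high enough to outscope *an analyst*; only the surface ordering *an analyst* > *each blueprint* is available.

No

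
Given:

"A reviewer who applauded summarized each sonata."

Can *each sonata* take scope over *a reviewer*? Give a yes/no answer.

Yes

*each sonata* sits in the matrix clause, not in the relative clause on *a reviewer*.
Nothing blocks QR of the lower DP to a position above the higher one, so inverse scope is available.
Both orderings are possible: *a reviewer* > *each sonata* and *each sonata* > *a reviewer*.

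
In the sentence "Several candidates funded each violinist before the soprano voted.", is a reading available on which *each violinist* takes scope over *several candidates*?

*each violinist* is a matrix argument; the adjunct is an island but the target quantifier is outside it.
No island intervenes, so both surface and inverse scope are derivable.

Yes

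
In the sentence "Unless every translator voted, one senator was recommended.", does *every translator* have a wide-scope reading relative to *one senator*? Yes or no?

No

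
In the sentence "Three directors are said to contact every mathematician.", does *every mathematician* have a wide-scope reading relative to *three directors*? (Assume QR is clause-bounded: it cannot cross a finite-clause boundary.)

*every mathematician* is inside a raising infinitive, which is transparent to QR (no CP barrier), so it behaves as a matrix argument.
Clause-internal QR can adjoin the lower DP above the subject, yielding the inverse reading.

Yes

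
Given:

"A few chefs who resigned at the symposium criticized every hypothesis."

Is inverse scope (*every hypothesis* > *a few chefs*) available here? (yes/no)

Yes

Although the sentence contains a relative clause (*who resigned at the symposium*), *every hypothesis* is outside it, in the matrix VP.
Nothing blocks QR of the lower DP to a position above the higher one, so inverse scope is available.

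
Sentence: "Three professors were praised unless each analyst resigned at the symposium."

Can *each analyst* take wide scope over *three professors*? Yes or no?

No

The DP *each analyst* is contained in the adjunct clause *unless each analyst resigned at the symposium*.
Adjunct clauses are scope islands: a quantifier inside an adjunct cannot raise into the matrix clause.
So the wide-scope reading for *each analyst* is blocked.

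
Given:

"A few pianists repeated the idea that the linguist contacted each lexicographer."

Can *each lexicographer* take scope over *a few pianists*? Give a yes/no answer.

No

The DP *each lexicographer* is contained in the complex NP *the idea that the linguist contacted each lexicographer*.
The Complex NP Constraint bars QR out of the complement clause of a noun.
There is no licit LF on which *each lexicographer* c-commands *a few pianists*.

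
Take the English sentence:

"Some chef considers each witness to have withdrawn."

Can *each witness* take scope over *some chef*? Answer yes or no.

Yes

*each witness* is the subject of an ECM infinitive — the infinitival complement of an ECM verb is not a scope island, so *each witness* can raise into the matrix clause.
With no island boundary between them, the object can take inverse scope over the subject via ordinary QR within the clause.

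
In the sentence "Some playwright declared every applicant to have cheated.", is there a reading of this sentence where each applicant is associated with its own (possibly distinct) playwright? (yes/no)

Yes

The paraphrase describes the scope ordering *every applicant* > *some playwright*.
ECM infinitives lack a CP barrier, so *every applicant* can QR over the matrix subject *some playwright*.
Nothing blocks QR of the lower DP to a position above the higher one, so inverse scope is available.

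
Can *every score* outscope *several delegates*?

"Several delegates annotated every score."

Yes

*every score* is the matrix object and *several delegates* the matrix subject; the two are clausemates.
Ordinary QR to a clause-peripheral position gives the wide-scope LF for the lower DP.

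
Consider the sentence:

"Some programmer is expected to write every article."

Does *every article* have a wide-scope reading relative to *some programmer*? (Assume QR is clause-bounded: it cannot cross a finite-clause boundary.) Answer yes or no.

Yes

Raising constructions are monoclausal for scope purposes; *every article* is not separated from *some programmer* by any island.
Clause-internal QR can adjoin the lower DP above the subject, yielding the inverse reading.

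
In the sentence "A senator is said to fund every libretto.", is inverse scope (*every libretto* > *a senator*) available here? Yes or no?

Yes

Raising constructions are monoclausal for scope purposes; *every libretto* is not separated from *a senator* by any island.
Nothing blocks QR of the lower DP to a position above the higher one, so inverse scope is available.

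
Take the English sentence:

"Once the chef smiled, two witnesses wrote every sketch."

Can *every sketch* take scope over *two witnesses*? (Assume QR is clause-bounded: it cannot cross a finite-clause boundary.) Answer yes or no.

Yes

Neither queried DP is inside the adjunct, so the adjunct-island constraint does not apply.
With no island boundary between them, the object can take inverse scope over the subject via ordinary QR within the clause.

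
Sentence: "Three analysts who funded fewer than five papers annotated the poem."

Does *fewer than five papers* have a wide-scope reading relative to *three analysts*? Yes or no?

No

*fewer than five papers* sits inside the relative clause *who funded fewer than five papers*.
QR out of a relative clause is ruled out by the relative-clause island constraint.
Hence only narrow scope for *fewer than five papers* (under *three analysts*) survives.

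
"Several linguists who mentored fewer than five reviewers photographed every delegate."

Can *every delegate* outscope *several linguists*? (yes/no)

Yes

*every delegate* is a matrix argument; only *several linguists* is modified by the relative clause *who mentored fewer than five reviewers*, so the RC island is irrelevant to the target quantifier.
QR within a single clause is free, so the lower quantifier may take scope over the higher one.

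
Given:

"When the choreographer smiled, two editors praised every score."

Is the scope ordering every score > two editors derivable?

Yes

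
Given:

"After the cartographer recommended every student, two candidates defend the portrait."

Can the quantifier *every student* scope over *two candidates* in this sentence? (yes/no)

The target quantifier *every student* is part of the adjunct clause *after the cartographer recommended every student*.
Adjuncts are opaque for quantifier raising; a quantifier in an adjunct stays inside it.
*every student* > *two candidates* would require crossing that boundary, which is illicit.

No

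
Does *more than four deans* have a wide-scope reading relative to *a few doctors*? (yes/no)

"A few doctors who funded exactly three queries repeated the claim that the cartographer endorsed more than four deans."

No

*more than four deans* sits inside the complex NP *the claim that the cartographer endorsed more than four deans*.
A that-clause complement to a noun is an island; QR cannot cross the NP boundary.
So *more than four deans* cannot raise to a position above *a few doctors*.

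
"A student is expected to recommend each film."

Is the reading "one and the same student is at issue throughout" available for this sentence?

The described interpretation is the *a student* > *each film* scoping.
Nothing needs to raise for *a student* > *each film*, so no island constraint is at stake.

Yes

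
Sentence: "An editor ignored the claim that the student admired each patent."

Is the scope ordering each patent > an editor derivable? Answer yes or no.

The target quantifier *each patent* is part of the complex NP *the claim that the student admired each patent*.
Noun-complement clauses are scope islands (the Complex NP Constraint): a quantifier inside one cannot scope into the matrix.
So *each patent* cannot raise high enough to outscope *an editor*; only the surface ordering *an editor* > *each patent* is available.

No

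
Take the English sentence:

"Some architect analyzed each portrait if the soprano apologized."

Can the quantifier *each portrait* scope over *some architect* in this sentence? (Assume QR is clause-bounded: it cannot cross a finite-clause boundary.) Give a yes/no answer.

*each portrait* is a matrix argument; the adjunct is an island but the target quantifier is outside it.
No island intervenes, so both surface and inverse scope are derivable.
Both orderings are possible: *some architect* > *each portrait* and *each portrait* > *some architect*.

Yes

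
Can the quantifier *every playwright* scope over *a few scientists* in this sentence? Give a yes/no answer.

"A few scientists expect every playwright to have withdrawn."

Yes

This is an ECM construction: *every playwright* is the infinitival subject, Case-marked by the matrix verb, and the infinitive is transparent for QR.
QR within a single clause is free, so the lower quantifier may take scope over the higher one.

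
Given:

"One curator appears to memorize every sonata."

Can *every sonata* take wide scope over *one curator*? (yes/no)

Yes

The matrix predicate is a raising verb, whose infinitival complement is not a scope island — *every sonata* can QR into the matrix clause.
Clause-internal QR can adjoin the lower DP above the subject, yielding the inverse reading.
So *every sonata* > *one curator* is among the available readings.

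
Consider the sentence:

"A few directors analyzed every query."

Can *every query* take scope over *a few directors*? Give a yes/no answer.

Both DPs are arguments of the same predicate; there is no clause or island boundary between them.
Nothing blocks QR of the lower DP to a position above the higher one, so inverse scope is available.

Yes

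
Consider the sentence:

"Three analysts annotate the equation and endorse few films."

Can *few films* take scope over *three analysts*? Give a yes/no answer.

*few films* is embedded in one conjunct of the coordinate structure (*endorse few films*).
Coordinate structures are islands for non-across-the-board movement, QR included.
There is no licit LF on which *few films* c-commands *three analysts*.

No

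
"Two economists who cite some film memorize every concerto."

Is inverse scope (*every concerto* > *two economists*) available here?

Yes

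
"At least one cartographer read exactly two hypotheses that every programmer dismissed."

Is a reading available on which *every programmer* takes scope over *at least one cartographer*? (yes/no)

*every programmer* is embedded in the relative clause *that every programmer dismissed* modifying *exactly two hypotheses*.
Quantifiers inside a relative clause are trapped there; the RC boundary blocks QR.
So the wide-scope reading for *every programmer* is blocked.

No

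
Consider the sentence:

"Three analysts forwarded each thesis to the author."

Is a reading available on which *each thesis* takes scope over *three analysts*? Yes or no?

Yes

*three analysts* and *each thesis* are co-arguments of the matrix verb, with nothing but a clause-internal boundary between them.
Ordinary QR to a clause-peripheral position gives the wide-scope LF for the lower DP.
Both orderings are possible: *three analysts* > *each thesis* and *each thesis* > *three analysts*.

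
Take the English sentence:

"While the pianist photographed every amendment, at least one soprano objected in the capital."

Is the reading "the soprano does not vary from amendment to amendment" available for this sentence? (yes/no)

This is the *at least one soprano* > *every amendment* reading.
Nothing needs to raise out of an island for *at least one soprano* > *every amendment*: *at least one soprano* takes scope from its matrix position over the clause containing *every amendment*.

Yes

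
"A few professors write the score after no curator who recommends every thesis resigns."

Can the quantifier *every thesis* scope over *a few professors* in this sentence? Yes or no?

*every thesis* occurs within the relative clause *who recommends every thesis*, which is itself inside the adjunct *after no curator who recommends every thesis resigns*.
Even if one barrier were somehow void, the other would still block QR.
*every thesis* > *a few professors* would require crossing that boundary, which is illicit.

No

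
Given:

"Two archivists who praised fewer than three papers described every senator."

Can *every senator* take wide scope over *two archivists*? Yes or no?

The relative clause *who praised fewer than three papers* modifies *two archivists*, but *every senator* is not inside that relative clause — it is an argument of the matrix verb.
No island intervenes, so both surface and inverse scope are derivable.
So *every senator* > *two archivists* is among the available readings.

Yes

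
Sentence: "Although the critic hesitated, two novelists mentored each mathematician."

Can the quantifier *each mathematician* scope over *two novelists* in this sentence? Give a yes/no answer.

Yes

*each mathematician* is a matrix argument; the adjunct is an island but the target quantifier is outside it.
No island intervenes, so both surface and inverse scope are derivable.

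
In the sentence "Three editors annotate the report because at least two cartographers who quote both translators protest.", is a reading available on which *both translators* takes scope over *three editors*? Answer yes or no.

Structurally, *both translators* is inside the relative clause *who quote both translators*, which is itself inside the adjunct *because at least two cartographers who quote both translators protest*.
The quantifier would have to escape first the RC and then the adjunct — two independent island violations.
*both translators* > *three editors* would require crossing that boundary, which is illicit.

No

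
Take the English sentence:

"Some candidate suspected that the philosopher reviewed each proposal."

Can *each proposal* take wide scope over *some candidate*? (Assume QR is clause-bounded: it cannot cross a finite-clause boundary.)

The target quantifier *each proposal* is part of the finite complement clause *that the philosopher reviewed each proposal*.
Under clause-bounded QR, a quantifier in an embedded finite clause cannot raise into the matrix clause.
So the wide-scope reading for *each proposal* is blocked.
(Only the surface reading survives: one fixed candidate with respect to all the relevant proposals.)

No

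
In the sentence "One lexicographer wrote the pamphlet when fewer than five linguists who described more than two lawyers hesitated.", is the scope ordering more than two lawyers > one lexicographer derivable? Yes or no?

No

Structurally, *more than two lawyers* is inside the relative clause *who described more than two lawyers*, which is itself inside the adjunct *when fewer than five linguists who described more than two lawyers hesitated*.
The quantifier would have to escape first the RC and then the adjunct — two independent island violations.
So *more than two lawyers* cannot raise high enough to outscope *one lexicographer*; only the surface ordering *one lexicographer* > *more than two lawyers* is available.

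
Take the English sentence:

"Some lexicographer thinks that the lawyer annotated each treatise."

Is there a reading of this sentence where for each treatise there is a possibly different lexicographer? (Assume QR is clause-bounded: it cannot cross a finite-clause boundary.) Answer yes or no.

The paraphrase describes the scope ordering *each treatise* > *some lexicographer*.
*each treatise* sits inside the finite complement clause *that the lawyer annotated each treatise*.
Finite CP is the ceiling for QR here, by assumption.
So *each treatise* cannot raise to a position above *some lexicographer*.

No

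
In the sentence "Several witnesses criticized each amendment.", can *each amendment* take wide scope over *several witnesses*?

Yes

Both DPs are arguments of the same predicate; there is no clause or island boundary between them.
Since no island is crossed, the inverse ordering is licensed alongside surface scope.
The sentence is scopally ambiguous between *several witnesses* > *each amendment* and *each amendment* > *several witnesses*.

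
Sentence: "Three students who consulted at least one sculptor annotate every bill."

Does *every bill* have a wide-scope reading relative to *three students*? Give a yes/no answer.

Yes

The RC *who consulted at least one sculptor* is an island, but *every bill* is not inside it — it is the matrix object, a clausemate of *three students*.
Nothing blocks QR of the lower DP to a position above the higher one, so inverse scope is available.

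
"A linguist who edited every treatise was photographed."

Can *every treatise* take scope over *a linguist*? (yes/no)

No

*every treatise* is embedded in the relative clause *who edited every treatise*.
Relative clauses block scope extraction: QR cannot target a position outside the modified NP.
There is no licit LF on which *every treatise* c-commands *a linguist*.
(Only the surface reading survives: one fixed linguist with respect to all the relevant treatises.)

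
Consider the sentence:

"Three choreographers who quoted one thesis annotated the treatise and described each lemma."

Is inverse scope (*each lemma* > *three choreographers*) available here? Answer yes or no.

No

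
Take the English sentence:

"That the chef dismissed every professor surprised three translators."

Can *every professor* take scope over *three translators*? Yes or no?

Structurally, *every professor* is inside the sentential subject *that the chef dismissed every professor*.
The Sentential Subject Constraint rules out raising the quantifier out of the that-clause subject.
*every professor* > *three translators* would require crossing that boundary, which is illicit.

No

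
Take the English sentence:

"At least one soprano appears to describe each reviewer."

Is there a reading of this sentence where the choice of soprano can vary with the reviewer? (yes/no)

This is the *each reviewer* > *at least one soprano* reading.
*each reviewer* is inside a raising infinitive, which is transparent to QR (no CP barrier), so it behaves as a matrix argument.
Ordinary QR to a clause-peripheral position gives the wide-scope LF for the lower DP.

Yes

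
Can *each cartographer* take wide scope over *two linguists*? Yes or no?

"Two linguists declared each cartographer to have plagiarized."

The ECM infinitive is scope-transparent — *each cartographer* is free to raise above *two linguists*.
No island intervenes, so both surface and inverse scope are derivable.

Yes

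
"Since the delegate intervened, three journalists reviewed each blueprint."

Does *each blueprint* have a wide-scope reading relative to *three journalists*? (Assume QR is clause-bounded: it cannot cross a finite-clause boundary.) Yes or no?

Yes

Neither queried DP is inside the adjunct, so the adjunct-island constraint does not apply.
QR within a single clause is free, so the lower quantifier may take scope over the higher one.
So *each blueprint* > *three journalists* is among the available readings.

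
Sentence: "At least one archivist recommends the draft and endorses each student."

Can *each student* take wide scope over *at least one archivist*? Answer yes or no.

*each student* occurs within one conjunct of the coordinate structure (*endorses each student*).
Coordinate structures are islands for non-across-the-board movement, QR included.
Hence only narrow scope for *each student* (under *at least one archivist*) survives.

No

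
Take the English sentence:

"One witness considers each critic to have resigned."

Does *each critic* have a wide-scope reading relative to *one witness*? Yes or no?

Yes

*each critic* is an ECM subject; ECM complements are not islands, and the embedded quantifier may take matrix scope.
With no island boundary between them, the object can take inverse scope over the subject via ordinary QR within the clause.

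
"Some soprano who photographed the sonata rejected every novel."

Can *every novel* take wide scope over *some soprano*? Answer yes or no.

*every novel* sits in the matrix clause, not in the relative clause on *some soprano*.
Nothing blocks QR of the lower DP to a position above the higher one, so inverse scope is available.

Yes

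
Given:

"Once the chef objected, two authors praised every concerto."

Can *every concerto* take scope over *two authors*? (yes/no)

The adjunct island is irrelevant here — *every concerto* and *two authors* are both in the matrix clause.
Ordinary QR to a clause-peripheral position gives the wide-scope LF for the lower DP.
The sentence is scopally ambiguous between *two authors* > *every concerto* and *every concerto* > *two authors*.

Yes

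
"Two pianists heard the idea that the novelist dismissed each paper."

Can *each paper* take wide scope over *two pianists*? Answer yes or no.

*each paper* occurs within the complex NP *the idea that the novelist dismissed each paper*.
Since the clause is the complement of a nominal head, the CNPC blocks scope extraction.
Hence only narrow scope for *each paper* (under *two pianists*) survives.

No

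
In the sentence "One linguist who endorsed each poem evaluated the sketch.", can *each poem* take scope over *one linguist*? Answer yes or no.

Structurally, *each poem* is inside the relative clause *who endorsed each poem*.
A relative clause is a scope island — quantifier raising cannot cross its boundary.
Hence only narrow scope for *each poem* (under *one linguist*) survives.
(Only the surface reading survives: one fixed linguist with respect to all the relevant poems.)

No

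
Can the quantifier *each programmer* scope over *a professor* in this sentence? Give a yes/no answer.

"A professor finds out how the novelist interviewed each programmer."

No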